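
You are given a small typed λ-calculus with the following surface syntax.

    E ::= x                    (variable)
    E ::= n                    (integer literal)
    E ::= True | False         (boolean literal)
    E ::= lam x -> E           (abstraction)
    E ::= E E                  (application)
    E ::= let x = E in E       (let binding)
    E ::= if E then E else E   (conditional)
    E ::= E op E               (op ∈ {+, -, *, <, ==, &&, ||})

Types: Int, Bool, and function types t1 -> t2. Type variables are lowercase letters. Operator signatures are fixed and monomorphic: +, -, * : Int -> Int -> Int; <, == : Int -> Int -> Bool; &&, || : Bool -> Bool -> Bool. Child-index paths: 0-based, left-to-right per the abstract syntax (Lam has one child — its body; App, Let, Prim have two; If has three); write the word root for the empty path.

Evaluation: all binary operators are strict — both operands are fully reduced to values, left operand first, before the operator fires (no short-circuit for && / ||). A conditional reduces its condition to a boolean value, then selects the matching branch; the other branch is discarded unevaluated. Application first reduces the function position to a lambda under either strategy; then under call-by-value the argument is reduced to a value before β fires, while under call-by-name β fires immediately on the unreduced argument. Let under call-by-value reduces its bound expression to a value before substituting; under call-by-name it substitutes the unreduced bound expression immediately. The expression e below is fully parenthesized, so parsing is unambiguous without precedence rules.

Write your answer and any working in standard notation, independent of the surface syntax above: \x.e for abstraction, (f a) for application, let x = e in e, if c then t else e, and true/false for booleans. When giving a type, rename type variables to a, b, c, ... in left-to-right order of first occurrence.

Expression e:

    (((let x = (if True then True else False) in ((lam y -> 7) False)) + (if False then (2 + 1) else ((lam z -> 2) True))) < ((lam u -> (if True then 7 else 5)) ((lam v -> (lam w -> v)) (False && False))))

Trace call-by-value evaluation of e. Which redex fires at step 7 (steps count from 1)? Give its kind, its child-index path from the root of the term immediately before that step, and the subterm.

Trace:
step 0: (((let x = (if true then true else false) in ((\y.7) false)) + (if false then (2 + 1) else ((\z.2) true))) < ((\u.(if true then 7 else 5)) ((\v.(\w.v)) (false && false))))
step 1: [if@0.0.0] (((let x = true in ((\y.7) false)) + (if false then (2 + 1) else ((\z.2) true))) < ((\u.(if true then 7 else 5)) ((\v.(\w.v)) (false && false))))
step 2: [let@0.0] ((((\y.7) false) + (if false then (2 + 1) else ((\z.2) true))) < ((\u.(if true then 7 else 5)) ((\v.(\w.v)) (false && false))))
step 3: [beta@0.0] ((7 + (if false then (2 + 1) else ((\z.2) true))) < ((\u.(if true then 7 else 5)) ((\v.(\w.v)) (false && false))))
step 4: [if@0.1] ((7 + ((\z.2) true)) < ((\u.(if true then 7 else 5)) ((\v.(\w.v)) (false && false))))
step 5: [beta@0.1] ((7 + 2) < ((\u.(if true then 7 else 5)) ((\v.(\w.v)) (false && false))))
step 6: [delta@0] (9 < ((\u.(if true then 7 else 5)) ((\v.(\w.v)) (false && false))))
step 7: [delta@1.1.1] (9 < ((\u.(if true then 7 else 5)) ((\v.(\w.v)) false)))

Answer: delta at 1.1.1 : (false && false)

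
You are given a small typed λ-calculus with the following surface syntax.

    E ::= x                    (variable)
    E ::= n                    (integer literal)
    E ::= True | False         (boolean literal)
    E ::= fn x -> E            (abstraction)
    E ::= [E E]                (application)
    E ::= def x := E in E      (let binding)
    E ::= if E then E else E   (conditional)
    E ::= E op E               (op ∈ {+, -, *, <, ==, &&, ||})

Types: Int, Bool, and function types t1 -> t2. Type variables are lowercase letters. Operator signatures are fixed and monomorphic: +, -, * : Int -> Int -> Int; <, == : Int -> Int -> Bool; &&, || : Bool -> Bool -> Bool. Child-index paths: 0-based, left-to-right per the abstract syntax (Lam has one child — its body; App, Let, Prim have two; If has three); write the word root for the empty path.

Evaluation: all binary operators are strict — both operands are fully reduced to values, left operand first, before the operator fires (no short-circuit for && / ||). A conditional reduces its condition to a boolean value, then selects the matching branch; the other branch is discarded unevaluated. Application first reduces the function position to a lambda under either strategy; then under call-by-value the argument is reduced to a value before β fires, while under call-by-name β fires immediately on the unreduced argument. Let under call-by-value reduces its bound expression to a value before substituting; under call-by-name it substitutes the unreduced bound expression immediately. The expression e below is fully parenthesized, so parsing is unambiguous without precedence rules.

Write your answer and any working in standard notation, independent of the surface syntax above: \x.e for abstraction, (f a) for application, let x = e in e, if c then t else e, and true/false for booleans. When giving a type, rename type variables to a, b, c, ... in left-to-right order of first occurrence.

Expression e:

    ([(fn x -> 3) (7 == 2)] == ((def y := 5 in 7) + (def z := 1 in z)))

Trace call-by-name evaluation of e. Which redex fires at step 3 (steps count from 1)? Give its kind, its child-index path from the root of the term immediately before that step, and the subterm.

Working:
step 0: (((\x.3) (7 == 2)) == ((let y = 5 in 7) + (let z = 1 in z)))
step 1: [beta@0] (3 == ((let y = 5 in 7) + (let z = 1 in z)))
step 2: [let@1.0] (3 == (7 + (let z = 1 in z)))
step 3: [let@1.1] (3 == (7 + 1))

Answer: let at 1.1 : (let z = 1 in z)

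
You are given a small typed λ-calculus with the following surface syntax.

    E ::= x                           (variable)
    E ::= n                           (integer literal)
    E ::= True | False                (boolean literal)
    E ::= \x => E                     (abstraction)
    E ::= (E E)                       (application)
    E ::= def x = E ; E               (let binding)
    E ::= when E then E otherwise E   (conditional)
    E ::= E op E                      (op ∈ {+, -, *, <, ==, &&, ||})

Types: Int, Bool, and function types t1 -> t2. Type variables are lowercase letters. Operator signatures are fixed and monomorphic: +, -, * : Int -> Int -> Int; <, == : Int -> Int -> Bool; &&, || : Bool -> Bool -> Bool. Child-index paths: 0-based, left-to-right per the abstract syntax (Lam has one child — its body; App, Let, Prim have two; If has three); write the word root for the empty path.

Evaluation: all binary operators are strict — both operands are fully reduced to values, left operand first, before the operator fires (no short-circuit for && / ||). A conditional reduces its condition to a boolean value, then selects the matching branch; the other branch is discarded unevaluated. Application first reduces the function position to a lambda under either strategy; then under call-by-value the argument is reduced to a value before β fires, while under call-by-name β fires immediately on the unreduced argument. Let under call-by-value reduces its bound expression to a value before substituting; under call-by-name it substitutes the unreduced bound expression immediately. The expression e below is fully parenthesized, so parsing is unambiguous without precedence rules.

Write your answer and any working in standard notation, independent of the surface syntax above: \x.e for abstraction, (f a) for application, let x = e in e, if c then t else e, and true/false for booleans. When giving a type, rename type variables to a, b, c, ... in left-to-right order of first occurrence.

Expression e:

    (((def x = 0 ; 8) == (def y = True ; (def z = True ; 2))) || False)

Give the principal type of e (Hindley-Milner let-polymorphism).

Derivation:
let x : Int
  unify Int ~ Int
let y : Bool
let z : Bool
  unify Int ~ Int
  unify Bool ~ Bool
  unify Bool ~ Bool

Answer: Bool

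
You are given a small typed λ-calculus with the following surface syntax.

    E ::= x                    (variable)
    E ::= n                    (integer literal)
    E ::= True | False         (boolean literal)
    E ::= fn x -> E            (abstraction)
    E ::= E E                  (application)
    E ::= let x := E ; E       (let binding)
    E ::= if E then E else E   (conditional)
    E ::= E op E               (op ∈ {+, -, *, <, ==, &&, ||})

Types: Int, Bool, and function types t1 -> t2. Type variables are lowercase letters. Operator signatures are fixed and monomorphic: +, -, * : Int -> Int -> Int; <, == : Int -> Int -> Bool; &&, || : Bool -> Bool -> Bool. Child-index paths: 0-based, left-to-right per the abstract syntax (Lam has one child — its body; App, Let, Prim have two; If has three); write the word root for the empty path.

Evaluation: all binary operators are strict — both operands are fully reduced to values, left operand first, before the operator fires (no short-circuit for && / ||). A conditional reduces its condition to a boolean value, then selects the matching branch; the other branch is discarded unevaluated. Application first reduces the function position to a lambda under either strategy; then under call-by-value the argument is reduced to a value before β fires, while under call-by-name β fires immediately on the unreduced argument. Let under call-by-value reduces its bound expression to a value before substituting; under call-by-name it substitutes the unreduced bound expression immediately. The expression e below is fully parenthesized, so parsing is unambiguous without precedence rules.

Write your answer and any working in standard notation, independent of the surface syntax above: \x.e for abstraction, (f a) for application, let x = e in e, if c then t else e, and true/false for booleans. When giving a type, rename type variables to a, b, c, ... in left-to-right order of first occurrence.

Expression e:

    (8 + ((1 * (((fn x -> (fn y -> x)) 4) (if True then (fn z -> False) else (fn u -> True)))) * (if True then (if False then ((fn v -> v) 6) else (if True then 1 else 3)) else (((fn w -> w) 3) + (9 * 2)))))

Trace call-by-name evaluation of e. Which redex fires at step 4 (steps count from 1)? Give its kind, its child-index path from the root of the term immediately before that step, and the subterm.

Derivation:
step 0: (8 + ((1 * (((\x.(\y.x)) 4) (if true then (\z.false) else (\u.true)))) * (if true then (if false then ((\v.v) 6) else (if true then 1 else 3)) else (((\w.w) 3) + (9 * 2)))))
step 1: [beta@1.0.1.0] (8 + ((1 * ((\y.4) (if true then (\z.false) else (\u.true)))) * (if true then (if false then ((\v.v) 6) else (if true then 1 else 3)) else (((\w.w) 3) + (9 * 2)))))
step 2: [beta@1.0.1] (8 + ((1 * 4) * (if true then (if false then ((\v.v) 6) else (if true then 1 else 3)) else (((\w.w) 3) + (9 * 2)))))
step 3: [delta@1.0] (8 + (4 * (if true then (if false then ((\v.v) 6) else (if true then 1 else 3)) else (((\w.w) 3) + (9 * 2)))))
step 4: [if@1.1] (8 + (4 * (if false then ((\v.v) 6) else (if true then 1 else 3))))

Answer: if at 1.1 : (if true then (if false then ((\v.v) 6) else (if true then 1 else 3)) else (((\w.w) 3) + (9 * 2)))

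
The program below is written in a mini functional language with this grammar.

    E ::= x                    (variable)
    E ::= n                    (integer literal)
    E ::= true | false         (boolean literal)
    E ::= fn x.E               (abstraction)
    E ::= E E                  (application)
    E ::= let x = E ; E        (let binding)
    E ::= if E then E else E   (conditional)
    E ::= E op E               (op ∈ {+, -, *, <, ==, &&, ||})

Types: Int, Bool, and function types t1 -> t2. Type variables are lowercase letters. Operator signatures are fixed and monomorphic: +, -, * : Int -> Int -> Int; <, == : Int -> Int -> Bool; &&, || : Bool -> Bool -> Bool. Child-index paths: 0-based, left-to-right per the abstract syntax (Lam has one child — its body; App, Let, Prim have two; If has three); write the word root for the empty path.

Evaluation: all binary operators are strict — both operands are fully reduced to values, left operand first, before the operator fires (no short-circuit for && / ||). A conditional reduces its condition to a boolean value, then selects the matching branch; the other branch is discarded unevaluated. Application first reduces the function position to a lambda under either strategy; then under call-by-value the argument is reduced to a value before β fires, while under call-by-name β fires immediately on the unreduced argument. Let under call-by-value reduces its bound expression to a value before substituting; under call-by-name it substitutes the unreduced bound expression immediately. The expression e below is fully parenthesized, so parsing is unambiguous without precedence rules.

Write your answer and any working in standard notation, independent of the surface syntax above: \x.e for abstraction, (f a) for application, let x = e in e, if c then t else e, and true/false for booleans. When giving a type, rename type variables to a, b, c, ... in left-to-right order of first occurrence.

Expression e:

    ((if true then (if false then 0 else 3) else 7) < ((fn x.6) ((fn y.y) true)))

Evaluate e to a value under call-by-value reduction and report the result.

Trace:
step 0: ((if true then (if false then 0 else 3) else 7) < ((\x.6) ((\y.y) true)))
step 1: [if@0] ((if false then 0 else 3) < ((\x.6) ((\y.y) true)))
step 2: [if@0] (3 < ((\x.6) ((\y.y) true)))
step 3: [beta@1.1] (3 < ((\x.6) true))
step 4: [beta@1] (3 < 6)
step 5: [delta@root] true

Answer: true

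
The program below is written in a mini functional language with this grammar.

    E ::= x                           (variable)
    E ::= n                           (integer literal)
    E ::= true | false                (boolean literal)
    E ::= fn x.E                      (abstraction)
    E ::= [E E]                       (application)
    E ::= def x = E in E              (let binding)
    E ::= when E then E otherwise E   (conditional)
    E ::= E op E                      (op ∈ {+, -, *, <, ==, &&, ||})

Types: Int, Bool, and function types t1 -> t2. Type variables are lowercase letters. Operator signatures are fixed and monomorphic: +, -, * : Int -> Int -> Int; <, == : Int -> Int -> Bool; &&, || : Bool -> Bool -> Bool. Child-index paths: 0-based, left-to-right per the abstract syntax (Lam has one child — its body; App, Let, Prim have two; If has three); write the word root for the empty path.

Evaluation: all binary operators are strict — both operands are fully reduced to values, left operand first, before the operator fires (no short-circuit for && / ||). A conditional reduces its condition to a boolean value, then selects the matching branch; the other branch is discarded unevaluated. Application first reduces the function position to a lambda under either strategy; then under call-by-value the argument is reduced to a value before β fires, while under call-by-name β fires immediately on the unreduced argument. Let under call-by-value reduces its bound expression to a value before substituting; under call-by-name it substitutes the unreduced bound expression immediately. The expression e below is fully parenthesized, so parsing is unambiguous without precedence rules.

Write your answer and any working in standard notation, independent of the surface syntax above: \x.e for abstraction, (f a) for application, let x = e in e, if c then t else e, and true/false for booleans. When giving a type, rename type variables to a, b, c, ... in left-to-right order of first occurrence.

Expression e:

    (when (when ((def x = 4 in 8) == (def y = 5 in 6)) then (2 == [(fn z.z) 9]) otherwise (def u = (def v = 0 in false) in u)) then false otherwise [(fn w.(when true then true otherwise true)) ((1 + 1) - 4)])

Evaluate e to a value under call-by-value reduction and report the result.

Trace:
step 0: (if (if ((let x = 4 in 8) == (let y = 5 in 6)) then (2 == ((\z.z) 9)) else (let u = (let v = 0 in false) in u)) then false else ((\w.(if true then true else true)) ((1 + 1) - 4)))
step 1: [let@0.0.0] (if (if (8 == (let y = 5 in 6)) then (2 == ((\z.z) 9)) else (let u = (let v = 0 in false) in u)) then false else ((\w.(if true then true else true)) ((1 + 1) - 4)))
step 2: [let@0.0.1] (if (if (8 == 6) then (2 == ((\z.z) 9)) else (let u = (let v = 0 in false) in u)) then false else ((\w.(if true then true else true)) ((1 + 1) - 4)))
step 3: [delta@0.0] (if (if false then (2 == ((\z.z) 9)) else (let u = (let v = 0 in false) in u)) then false else ((\w.(if true then true else true)) ((1 + 1) - 4)))
step 4: [if@0] (if (let u = (let v = 0 in false) in u) then false else ((\w.(if true then true else true)) ((1 + 1) - 4)))
step 5: [let@0.0] (if (let u = false in u) then false else ((\w.(if true then true else true)) ((1 + 1) - 4)))
step 6: [let@0] (if false then false else ((\w.(if true then true else true)) ((1 + 1) - 4)))
step 7: [if@root] ((\w.(if true then true else true)) ((1 + 1) - 4))
step 8: [delta@1.0] ((\w.(if true then true else true)) (2 - 4))
step 9: [delta@1] ((\w.(if true then true else true)) -2)
step 10: [beta@root] (if true then true else true)
step 11: [if@root] true

Answer: true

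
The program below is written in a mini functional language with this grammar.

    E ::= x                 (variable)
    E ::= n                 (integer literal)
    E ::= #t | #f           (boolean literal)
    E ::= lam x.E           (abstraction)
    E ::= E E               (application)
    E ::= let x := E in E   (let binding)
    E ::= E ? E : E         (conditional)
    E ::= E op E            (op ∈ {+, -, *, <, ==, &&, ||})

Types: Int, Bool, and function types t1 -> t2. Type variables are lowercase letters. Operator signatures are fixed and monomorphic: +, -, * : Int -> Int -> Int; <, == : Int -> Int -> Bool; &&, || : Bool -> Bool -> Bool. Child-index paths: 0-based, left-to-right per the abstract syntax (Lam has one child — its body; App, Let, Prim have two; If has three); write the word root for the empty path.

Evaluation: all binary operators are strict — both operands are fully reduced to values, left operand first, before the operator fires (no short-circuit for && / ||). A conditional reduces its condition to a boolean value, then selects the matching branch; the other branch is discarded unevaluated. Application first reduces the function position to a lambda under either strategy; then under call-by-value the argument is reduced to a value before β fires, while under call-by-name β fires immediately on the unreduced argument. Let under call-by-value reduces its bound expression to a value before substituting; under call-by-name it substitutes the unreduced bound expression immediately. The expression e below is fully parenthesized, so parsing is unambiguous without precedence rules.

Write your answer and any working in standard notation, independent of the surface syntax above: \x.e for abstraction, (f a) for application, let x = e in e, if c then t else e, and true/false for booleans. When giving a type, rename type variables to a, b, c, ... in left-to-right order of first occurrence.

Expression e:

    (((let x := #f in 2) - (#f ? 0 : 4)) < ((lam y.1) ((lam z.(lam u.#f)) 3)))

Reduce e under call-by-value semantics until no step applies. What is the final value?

Answer: true

Trace:
step 0: (((let x = false in 2) - (if false then 0 else 4)) < ((\y.1) ((\z.(\u.false)) 3)))
step 1: [let@0.0] ((2 - (if false then 0 else 4)) < ((\y.1) ((\z.(\u.false)) 3)))
step 2: [if@0.1] ((2 - 4) < ((\y.1) ((\z.(\u.false)) 3)))
step 3: [delta@0] (-2 < ((\y.1) ((\z.(\u.false)) 3)))
step 4: [beta@1.1] (-2 < ((\y.1) (\u.false)))
step 5: [beta@1] (-2 < 1)
step 6: [delta@root] true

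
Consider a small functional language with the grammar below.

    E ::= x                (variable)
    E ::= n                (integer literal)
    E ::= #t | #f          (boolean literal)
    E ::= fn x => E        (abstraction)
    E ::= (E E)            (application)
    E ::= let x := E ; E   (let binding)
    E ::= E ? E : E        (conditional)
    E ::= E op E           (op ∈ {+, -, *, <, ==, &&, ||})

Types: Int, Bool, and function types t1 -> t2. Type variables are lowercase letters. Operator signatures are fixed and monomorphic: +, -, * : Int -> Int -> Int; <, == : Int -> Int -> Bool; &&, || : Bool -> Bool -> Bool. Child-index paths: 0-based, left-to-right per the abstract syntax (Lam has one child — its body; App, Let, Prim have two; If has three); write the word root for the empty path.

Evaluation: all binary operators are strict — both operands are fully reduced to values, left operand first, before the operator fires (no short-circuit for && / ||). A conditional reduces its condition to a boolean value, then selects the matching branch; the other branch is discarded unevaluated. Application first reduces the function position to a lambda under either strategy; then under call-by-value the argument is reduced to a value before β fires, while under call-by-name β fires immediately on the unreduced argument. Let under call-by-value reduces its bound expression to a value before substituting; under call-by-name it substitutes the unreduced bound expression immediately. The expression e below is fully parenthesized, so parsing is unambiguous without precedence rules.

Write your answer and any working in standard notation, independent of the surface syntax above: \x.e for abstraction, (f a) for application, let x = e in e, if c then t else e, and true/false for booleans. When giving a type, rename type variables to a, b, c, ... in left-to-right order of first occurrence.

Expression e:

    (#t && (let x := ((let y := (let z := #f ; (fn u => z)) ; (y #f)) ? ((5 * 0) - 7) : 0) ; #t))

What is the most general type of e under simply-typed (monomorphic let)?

Answer: Bool

Derivation:
  unify Bool ~ Bool
let z : Bool
z : Bool
\u._ : a -> Bool
let y : a -> Bool
y : a -> Bool
  unify a -> Bool ~ Bool -> b
  unify a ~ Bool
  unify Bool ~ b
_ _ : Bool
  unify Bool ~ Bool
  unify Int ~ Int
  unify Int ~ Int
  unify Int ~ Int
  unify Int ~ Int
  unify Int ~ Int
let x : Int
  unify Bool ~ Bool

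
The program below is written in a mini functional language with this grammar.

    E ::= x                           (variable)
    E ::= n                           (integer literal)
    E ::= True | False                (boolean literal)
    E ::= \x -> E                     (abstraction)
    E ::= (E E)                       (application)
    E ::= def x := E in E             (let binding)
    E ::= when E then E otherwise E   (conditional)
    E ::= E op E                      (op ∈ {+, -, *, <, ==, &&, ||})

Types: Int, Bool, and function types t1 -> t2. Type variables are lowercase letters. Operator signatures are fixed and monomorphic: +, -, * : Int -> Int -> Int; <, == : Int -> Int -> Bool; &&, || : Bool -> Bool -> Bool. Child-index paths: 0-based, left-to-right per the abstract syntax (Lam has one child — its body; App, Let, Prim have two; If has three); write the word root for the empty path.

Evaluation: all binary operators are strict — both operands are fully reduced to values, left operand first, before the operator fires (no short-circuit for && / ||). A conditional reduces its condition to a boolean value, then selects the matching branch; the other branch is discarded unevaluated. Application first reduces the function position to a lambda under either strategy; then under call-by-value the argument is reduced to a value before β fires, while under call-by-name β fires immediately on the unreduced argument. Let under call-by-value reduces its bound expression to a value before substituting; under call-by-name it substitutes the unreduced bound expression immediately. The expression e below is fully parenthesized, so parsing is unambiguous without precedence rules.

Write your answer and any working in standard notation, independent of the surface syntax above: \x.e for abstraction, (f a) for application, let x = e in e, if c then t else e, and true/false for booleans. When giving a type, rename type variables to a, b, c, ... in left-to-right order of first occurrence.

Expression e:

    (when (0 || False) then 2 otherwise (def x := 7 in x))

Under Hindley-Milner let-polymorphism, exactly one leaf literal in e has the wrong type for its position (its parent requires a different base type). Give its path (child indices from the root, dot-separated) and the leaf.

Derivation:
  unify Int ~ Bool
  FAIL: mismatch Int ~ Bool

Answer: 0.0 : 0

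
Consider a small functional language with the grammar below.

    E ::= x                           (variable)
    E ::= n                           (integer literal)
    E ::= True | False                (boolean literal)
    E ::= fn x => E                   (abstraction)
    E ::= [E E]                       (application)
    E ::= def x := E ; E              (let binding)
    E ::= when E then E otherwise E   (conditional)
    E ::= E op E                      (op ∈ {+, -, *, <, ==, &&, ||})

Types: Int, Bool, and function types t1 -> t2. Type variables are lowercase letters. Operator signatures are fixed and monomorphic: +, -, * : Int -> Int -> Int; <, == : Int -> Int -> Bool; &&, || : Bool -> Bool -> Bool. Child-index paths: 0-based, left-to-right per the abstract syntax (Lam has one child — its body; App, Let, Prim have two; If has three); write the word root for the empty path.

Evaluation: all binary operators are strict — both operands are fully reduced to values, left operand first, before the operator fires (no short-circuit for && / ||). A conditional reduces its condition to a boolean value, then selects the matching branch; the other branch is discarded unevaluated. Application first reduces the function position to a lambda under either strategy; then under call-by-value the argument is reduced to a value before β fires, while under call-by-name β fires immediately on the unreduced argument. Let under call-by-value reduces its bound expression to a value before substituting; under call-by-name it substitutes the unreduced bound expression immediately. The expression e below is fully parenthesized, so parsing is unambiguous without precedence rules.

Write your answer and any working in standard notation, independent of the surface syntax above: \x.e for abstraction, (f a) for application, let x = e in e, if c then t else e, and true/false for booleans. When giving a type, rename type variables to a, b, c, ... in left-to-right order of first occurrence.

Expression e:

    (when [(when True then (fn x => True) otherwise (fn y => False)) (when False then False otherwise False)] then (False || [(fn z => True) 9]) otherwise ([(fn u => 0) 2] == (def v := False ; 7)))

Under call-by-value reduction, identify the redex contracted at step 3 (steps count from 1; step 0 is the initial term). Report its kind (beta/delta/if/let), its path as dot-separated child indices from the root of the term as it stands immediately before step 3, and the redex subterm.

Answer: beta at 0 : ((\x.true) false)

Derivation:
step 0: (if ((if true then (\x.true) else (\y.false)) (if false then false else false)) then (false || ((\z.true) 9)) else (((\u.0) 2) == (let v = false in 7)))
step 1: [if@0.0] (if ((\x.true) (if false then false else false)) then (false || ((\z.true) 9)) else (((\u.0) 2) == (let v = false in 7)))
step 2: [if@0.1] (if ((\x.true) false) then (false || ((\z.true) 9)) else (((\u.0) 2) == (let v = false in 7)))
step 3: [beta@0] (if true then (false || ((\z.true) 9)) else (((\u.0) 2) == (let v = false in 7)))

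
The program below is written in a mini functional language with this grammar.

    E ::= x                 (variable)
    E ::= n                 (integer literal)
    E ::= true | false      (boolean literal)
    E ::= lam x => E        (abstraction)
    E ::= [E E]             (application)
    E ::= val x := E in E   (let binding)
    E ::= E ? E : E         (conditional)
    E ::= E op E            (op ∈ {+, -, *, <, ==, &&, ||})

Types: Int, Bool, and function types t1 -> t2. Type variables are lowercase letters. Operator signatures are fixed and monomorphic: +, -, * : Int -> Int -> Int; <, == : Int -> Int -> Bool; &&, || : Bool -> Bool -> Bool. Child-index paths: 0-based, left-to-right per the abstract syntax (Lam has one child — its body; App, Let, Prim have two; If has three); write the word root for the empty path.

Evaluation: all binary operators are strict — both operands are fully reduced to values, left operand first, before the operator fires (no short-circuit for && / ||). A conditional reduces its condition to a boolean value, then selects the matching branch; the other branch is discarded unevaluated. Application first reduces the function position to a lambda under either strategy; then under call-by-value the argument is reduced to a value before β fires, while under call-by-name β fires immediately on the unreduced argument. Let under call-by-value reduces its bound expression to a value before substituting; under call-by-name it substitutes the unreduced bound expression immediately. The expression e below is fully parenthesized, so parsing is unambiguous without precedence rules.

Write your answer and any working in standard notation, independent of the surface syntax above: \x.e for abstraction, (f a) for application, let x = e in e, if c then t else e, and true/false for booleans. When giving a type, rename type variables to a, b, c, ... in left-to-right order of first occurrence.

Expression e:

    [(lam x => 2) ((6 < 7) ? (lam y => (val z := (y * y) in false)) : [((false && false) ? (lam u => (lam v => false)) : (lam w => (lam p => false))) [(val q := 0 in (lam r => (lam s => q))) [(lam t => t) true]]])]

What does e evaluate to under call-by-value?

Answer: 2

Working:
step 0: ((\x.2) (if (6 < 7) then (\y.(let z = (y * y) in false)) else ((if (false && false) then (\u.(\v.false)) else (\w.(\p.false))) ((let q = 0 in (\r.(\s.q))) ((\t.t) true)))))
step 1: [delta@1.0] ((\x.2) (if true then (\y.(let z = (y * y) in false)) else ((if (false && false) then (\u.(\v.false)) else (\w.(\p.false))) ((let q = 0 in (\r.(\s.q))) ((\t.t) true)))))
step 2: [if@1] ((\x.2) (\y.(let z = (y * y) in false)))
step 3: [beta@root] 2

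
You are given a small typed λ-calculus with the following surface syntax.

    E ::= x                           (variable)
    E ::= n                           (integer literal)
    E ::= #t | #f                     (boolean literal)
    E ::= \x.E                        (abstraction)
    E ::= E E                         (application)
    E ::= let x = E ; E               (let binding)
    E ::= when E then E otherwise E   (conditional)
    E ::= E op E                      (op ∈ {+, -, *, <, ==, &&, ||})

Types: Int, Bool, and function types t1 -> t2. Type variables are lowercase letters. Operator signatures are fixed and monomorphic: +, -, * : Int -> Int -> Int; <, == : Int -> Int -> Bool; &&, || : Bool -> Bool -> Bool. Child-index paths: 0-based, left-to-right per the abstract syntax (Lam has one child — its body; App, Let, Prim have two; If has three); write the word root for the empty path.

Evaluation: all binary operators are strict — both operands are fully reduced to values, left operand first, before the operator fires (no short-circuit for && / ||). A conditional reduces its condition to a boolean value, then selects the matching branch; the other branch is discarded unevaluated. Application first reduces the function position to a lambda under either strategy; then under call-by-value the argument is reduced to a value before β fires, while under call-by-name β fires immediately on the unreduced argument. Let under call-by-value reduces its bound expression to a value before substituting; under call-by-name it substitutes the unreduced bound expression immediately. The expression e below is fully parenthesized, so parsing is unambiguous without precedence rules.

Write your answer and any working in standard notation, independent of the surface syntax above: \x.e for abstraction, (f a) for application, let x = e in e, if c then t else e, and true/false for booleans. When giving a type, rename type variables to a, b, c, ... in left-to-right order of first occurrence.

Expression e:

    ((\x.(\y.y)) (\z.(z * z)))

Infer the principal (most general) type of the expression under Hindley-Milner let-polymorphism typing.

Answer: a -> a

Trace:
y : b
\y._ : b -> b
\x._ : a -> b -> b
z : c
  unify c ~ Int
z : Int
  unify Int ~ Int
\z._ : Int -> Int
  unify a -> b -> b ~ (Int -> Int) -> d
  unify a ~ Int -> Int
  unify b -> b ~ d
_ _ : b -> b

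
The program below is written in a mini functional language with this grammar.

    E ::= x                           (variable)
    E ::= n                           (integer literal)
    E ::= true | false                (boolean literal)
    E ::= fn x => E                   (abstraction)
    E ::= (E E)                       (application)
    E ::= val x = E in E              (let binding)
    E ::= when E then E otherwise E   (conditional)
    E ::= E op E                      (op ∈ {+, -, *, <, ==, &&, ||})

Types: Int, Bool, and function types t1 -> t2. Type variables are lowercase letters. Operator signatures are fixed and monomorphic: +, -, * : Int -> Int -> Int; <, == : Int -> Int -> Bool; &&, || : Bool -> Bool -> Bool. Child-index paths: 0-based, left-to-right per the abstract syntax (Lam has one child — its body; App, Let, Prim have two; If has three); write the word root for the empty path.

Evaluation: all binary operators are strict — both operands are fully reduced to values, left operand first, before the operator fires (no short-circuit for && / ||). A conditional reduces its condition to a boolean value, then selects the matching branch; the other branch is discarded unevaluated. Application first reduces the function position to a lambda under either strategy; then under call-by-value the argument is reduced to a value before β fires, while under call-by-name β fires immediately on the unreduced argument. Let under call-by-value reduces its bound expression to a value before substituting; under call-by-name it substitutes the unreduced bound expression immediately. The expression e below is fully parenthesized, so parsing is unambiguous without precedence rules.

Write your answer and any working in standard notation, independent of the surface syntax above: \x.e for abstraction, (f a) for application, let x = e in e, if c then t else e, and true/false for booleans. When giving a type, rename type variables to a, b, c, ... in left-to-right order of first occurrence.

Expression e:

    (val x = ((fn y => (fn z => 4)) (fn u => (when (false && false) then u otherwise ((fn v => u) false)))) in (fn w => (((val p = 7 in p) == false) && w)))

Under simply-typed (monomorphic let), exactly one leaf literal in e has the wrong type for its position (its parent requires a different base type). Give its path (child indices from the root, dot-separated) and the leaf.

Derivation:
\z._ : b -> Int
\y._ : a -> b -> Int
  unify Bool ~ Bool
  unify Bool ~ Bool
  unify Bool ~ Bool
u : c
u : c
\v._ : d -> c
  unify d -> c ~ Bool -> e
  unify d ~ Bool
  unify c ~ e
_ _ : e
  unify e ~ e
\u._ : e -> e
  unify a -> b -> Int ~ (e -> e) -> f
  unify a ~ e -> e
  unify b -> Int ~ f
_ _ : b -> Int
let x : b -> Int
let p : Int
p : Int
  unify Int ~ Int
  unify Bool ~ Int
  FAIL: mismatch Bool ~ Int

Answer: 1.0.0.1 : false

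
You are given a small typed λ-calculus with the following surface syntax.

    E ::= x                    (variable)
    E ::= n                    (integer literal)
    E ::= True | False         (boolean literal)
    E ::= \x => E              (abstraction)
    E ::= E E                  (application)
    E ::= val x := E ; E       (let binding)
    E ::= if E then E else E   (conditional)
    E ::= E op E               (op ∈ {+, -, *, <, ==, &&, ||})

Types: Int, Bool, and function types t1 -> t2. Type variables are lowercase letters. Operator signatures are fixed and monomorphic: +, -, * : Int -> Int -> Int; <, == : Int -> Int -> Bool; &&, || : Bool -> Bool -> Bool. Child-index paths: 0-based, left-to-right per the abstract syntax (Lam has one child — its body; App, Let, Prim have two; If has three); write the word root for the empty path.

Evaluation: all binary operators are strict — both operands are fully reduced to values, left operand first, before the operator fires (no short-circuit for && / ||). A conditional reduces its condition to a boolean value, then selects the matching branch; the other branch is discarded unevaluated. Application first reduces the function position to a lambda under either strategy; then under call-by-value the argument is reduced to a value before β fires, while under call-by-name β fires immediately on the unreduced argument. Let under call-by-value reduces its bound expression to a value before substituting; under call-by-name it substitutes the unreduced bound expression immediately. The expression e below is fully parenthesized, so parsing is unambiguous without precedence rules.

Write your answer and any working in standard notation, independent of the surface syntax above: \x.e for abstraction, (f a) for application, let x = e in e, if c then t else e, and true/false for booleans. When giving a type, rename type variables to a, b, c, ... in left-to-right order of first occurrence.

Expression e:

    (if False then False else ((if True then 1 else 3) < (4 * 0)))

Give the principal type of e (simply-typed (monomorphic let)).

Working:
  unify Bool ~ Bool
  unify Bool ~ Bool
  unify Int ~ Int
  unify Int ~ Int
  unify Int ~ Int
  unify Int ~ Int
  unify Int ~ Int
  unify Bool ~ Bool

Answer: Bool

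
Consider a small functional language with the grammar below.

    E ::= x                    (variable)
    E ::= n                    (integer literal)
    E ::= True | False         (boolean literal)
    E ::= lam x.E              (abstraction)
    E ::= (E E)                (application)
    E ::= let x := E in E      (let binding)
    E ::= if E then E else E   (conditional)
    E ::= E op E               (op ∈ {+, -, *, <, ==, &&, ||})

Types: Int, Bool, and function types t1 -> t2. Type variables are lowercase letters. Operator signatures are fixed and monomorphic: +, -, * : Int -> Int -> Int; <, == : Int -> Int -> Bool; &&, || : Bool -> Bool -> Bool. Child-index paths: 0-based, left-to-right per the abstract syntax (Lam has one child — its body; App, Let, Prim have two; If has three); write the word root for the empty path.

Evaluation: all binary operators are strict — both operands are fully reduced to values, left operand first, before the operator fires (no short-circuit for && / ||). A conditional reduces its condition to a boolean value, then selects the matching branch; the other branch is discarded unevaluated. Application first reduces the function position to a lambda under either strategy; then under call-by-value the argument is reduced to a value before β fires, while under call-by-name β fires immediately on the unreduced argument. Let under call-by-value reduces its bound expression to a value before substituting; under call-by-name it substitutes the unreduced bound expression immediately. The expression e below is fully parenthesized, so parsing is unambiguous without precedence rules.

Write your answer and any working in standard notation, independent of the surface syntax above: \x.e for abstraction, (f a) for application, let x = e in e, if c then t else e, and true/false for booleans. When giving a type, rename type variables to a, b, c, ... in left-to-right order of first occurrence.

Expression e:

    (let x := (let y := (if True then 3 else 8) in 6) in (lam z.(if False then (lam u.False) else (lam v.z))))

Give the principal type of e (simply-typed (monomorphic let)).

Answer: Bool -> a -> Bool

Derivation:
  unify Bool ~ Bool
  unify Int ~ Int
let y : Int
let x : Int
  unify Bool ~ Bool
\u._ : b -> Bool
z : a
\v._ : c -> a
  unify b -> Bool ~ c -> a
  unify b ~ c
  unify Bool ~ a
\z._ : Bool -> c -> Bool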